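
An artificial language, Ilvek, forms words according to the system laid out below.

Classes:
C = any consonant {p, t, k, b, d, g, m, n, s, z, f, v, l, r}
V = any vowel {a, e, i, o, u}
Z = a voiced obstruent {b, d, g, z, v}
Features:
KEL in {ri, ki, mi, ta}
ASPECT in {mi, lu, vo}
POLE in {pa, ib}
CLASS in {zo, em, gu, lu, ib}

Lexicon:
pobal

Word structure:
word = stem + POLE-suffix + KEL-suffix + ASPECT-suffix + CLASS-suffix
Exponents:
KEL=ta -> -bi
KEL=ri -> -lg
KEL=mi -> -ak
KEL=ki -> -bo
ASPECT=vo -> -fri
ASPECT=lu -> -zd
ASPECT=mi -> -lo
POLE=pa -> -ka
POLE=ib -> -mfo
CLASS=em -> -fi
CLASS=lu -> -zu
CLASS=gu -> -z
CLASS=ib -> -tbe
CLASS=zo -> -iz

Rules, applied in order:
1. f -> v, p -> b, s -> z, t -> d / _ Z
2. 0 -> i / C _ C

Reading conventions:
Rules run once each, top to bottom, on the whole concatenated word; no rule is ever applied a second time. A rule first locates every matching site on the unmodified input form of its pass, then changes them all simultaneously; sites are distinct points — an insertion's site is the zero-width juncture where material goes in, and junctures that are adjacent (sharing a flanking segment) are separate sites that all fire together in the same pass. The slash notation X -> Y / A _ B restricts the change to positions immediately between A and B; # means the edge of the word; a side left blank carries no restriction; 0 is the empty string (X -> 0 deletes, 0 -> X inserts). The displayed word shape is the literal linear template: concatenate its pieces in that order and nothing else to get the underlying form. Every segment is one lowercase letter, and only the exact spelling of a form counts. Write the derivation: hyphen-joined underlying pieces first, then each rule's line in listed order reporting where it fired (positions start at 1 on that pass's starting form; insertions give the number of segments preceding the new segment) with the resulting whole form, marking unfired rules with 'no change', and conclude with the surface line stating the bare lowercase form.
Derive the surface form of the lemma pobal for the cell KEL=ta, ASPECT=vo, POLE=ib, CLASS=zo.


underlying: pobal-mfo-bi-fri-iz
1. f -> v, p -> b, s -> z, t -> d / _ Z: no change
2. 0 -> i / C _ C: inserts after position(s) 5, 6, 11: pobalimifobifiriiz
surface: pobalimifobifiriiz


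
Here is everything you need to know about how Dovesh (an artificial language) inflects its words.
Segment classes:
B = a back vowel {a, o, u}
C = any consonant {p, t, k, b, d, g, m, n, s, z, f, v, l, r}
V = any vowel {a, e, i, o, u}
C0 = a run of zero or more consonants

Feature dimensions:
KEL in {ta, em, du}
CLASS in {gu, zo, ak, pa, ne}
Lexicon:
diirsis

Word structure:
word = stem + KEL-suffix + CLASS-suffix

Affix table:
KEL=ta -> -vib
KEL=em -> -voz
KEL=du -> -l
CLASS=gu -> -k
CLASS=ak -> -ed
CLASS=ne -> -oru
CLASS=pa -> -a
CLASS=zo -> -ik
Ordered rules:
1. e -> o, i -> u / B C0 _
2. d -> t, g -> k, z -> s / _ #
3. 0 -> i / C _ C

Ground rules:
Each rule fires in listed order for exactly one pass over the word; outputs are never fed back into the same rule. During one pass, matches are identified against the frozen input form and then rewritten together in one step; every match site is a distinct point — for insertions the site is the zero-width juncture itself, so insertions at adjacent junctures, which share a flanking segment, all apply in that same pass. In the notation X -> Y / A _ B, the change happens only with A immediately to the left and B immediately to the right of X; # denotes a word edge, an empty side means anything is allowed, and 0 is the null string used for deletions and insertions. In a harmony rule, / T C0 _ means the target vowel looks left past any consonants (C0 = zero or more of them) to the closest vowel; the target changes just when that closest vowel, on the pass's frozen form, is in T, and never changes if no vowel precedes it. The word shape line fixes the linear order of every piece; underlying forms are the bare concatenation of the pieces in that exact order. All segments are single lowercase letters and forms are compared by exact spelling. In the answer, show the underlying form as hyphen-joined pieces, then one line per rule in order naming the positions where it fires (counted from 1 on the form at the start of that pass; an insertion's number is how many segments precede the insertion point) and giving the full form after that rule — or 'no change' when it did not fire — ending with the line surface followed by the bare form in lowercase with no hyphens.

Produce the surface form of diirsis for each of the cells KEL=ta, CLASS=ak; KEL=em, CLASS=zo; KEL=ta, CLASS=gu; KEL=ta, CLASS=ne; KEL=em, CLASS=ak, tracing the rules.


cell KEL=ta, CLASS=ak:
underlying: diirsis-vib-ed
1. e -> o, i -> u / B C0 _: no change
2. d -> t, g -> k, z -> s / _ #: fires at position(s) 12: diirsisvibet
3. 0 -> i / C _ C: inserts after position(s) 4, 7: diirisisivibet
surface: diirisisivibet

cell KEL=em, CLASS=zo:
underlying: diirsis-voz-ik
1. e -> o, i -> u / B C0 _: fires at position(s) 11: diirsisvozuk
2. d -> t, g -> k, z -> s / _ #: no change
3. 0 -> i / C _ C: inserts after position(s) 4, 7: diirisisivozuk
surface: diirisisivozuk

cell KEL=ta, CLASS=gu:
underlying: diirsis-vib-k
1. e -> o, i -> u / B C0 _: no change
2. d -> t, g -> k, z -> s / _ #: no change
3. 0 -> i / C _ C: inserts after position(s) 4, 7, 10: diirisisivibik
surface: diirisisivibik

cell KEL=ta, CLASS=ne:
underlying: diirsis-vib-oru
1. e -> o, i -> u / B C0 _: no change
2. d -> t, g -> k, z -> s / _ #: no change
3. 0 -> i / C _ C: inserts after position(s) 4, 7: diirisisiviboru
surface: diirisisiviboru

cell KEL=em, CLASS=ak:
underlying: diirsis-voz-ed
1. e -> o, i -> u / B C0 _: fires at position(s) 11: diirsisvozod
2. d -> t, g -> k, z -> s / _ #: fires at position(s) 12: diirsisvozot
3. 0 -> i / C _ C: inserts after position(s) 4, 7: diirisisivozot
surface: diirisisivozot


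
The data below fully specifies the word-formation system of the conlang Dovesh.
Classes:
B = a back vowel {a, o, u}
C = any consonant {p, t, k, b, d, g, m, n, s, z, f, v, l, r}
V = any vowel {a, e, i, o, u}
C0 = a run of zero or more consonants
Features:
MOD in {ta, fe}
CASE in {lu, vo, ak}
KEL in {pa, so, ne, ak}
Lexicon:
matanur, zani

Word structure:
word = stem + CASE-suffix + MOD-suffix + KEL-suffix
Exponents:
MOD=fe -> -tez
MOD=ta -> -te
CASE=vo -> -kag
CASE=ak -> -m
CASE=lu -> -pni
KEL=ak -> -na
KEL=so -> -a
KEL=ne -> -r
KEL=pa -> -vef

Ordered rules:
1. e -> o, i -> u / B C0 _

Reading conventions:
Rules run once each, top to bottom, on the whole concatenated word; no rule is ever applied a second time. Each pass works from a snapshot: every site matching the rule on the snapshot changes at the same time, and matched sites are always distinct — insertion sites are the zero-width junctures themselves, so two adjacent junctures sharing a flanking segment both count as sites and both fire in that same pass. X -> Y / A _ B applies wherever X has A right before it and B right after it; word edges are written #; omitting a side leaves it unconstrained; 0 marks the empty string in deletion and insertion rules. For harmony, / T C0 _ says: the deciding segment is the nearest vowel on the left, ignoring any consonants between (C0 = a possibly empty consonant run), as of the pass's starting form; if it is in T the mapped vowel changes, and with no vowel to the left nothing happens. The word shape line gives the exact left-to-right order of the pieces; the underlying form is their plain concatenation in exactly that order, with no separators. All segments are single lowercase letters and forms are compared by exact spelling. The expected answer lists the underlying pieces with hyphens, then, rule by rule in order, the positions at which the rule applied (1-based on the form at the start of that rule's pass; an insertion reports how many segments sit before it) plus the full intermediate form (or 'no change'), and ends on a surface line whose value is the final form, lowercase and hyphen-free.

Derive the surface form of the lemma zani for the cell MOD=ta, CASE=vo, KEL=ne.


underlying: zani-kag-te-r
1. e -> o, i -> u / B C0 _: fires at position(s) 4, 9: zanukagtor
surface: zanukagtor


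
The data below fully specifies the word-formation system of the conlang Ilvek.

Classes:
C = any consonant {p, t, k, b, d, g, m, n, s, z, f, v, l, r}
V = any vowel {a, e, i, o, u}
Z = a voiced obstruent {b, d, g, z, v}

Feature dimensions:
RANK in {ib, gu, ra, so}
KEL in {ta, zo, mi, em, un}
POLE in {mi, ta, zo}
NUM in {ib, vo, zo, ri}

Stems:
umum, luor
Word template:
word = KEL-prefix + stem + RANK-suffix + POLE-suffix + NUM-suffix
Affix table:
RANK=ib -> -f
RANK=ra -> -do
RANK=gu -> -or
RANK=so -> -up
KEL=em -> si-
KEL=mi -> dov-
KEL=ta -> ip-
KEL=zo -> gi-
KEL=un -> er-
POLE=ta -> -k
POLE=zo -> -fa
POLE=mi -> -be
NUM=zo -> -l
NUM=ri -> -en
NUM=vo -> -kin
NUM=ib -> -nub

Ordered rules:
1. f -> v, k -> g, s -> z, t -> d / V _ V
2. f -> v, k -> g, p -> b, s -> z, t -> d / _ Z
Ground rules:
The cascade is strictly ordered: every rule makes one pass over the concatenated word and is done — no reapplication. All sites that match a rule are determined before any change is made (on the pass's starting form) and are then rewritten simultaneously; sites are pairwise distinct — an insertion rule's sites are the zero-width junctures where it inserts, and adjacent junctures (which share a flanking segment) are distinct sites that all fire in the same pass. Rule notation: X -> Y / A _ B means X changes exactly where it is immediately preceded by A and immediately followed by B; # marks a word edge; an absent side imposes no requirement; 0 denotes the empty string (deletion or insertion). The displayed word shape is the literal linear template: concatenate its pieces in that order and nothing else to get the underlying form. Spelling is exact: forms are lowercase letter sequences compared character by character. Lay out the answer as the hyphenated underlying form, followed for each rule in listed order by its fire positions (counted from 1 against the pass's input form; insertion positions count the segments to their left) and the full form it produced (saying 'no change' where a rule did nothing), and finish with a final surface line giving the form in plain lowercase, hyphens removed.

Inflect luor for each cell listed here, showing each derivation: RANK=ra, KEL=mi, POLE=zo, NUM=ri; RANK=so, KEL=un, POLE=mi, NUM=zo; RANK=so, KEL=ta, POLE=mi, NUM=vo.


cell RANK=ra, KEL=mi, POLE=zo, NUM=ri:
underlying: dov-luor-do-fa-en
1. f -> v, k -> g, s -> z, t -> d / V _ V: fires at position(s) 10: dovluordovaen
2. f -> v, k -> g, p -> b, s -> z, t -> d / _ Z: no change
surface: dovluordovaen

cell RANK=so, KEL=un, POLE=mi, NUM=zo:
underlying: er-luor-up-be-l
1. f -> v, k -> g, s -> z, t -> d / V _ V: no change
2. f -> v, k -> g, p -> b, s -> z, t -> d / _ Z: fires at position(s) 8: erluorubbel
surface: erluorubbel

cell RANK=so, KEL=ta, POLE=mi, NUM=vo:
underlying: ip-luor-up-be-kin
1. f -> v, k -> g, s -> z, t -> d / V _ V: fires at position(s) 11: ipluorupbegin
2. f -> v, k -> g, p -> b, s -> z, t -> d / _ Z: fires at position(s) 8: ipluorubbegin
surface: ipluorubbegin


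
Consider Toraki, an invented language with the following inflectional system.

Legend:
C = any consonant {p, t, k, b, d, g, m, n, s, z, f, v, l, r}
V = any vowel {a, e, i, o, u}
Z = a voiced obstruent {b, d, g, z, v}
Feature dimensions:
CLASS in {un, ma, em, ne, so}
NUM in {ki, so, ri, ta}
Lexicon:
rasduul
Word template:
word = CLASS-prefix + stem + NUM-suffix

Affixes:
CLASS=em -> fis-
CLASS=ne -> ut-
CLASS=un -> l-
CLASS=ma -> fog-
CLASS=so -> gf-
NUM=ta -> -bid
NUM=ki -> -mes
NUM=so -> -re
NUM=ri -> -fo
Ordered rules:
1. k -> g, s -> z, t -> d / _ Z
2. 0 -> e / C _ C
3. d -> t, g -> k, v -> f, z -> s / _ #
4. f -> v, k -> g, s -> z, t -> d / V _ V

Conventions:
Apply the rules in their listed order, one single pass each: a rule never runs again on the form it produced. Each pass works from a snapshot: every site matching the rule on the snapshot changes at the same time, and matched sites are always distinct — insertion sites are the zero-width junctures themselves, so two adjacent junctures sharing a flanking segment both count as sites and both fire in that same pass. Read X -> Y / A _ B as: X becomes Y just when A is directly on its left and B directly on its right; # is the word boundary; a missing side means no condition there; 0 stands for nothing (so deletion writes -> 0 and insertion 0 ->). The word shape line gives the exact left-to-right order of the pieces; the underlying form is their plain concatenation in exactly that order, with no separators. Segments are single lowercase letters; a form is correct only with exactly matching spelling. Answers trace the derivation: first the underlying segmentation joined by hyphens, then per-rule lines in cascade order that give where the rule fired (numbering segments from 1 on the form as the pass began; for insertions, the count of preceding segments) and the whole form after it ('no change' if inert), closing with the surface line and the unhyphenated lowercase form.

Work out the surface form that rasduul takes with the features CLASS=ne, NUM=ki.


underlying: ut-rasduul-mes
1. k -> g, s -> z, t -> d / _ Z: fires at position(s) 5: utrazduulmes
2. 0 -> e / C _ C: inserts after position(s) 2, 5, 9: uterazeduulemes
3. d -> t, g -> k, v -> f, z -> s / _ #: no change
4. f -> v, k -> g, s -> z, t -> d / V _ V: fires at position(s) 2: uderazeduulemes
surface: uderazeduulemes


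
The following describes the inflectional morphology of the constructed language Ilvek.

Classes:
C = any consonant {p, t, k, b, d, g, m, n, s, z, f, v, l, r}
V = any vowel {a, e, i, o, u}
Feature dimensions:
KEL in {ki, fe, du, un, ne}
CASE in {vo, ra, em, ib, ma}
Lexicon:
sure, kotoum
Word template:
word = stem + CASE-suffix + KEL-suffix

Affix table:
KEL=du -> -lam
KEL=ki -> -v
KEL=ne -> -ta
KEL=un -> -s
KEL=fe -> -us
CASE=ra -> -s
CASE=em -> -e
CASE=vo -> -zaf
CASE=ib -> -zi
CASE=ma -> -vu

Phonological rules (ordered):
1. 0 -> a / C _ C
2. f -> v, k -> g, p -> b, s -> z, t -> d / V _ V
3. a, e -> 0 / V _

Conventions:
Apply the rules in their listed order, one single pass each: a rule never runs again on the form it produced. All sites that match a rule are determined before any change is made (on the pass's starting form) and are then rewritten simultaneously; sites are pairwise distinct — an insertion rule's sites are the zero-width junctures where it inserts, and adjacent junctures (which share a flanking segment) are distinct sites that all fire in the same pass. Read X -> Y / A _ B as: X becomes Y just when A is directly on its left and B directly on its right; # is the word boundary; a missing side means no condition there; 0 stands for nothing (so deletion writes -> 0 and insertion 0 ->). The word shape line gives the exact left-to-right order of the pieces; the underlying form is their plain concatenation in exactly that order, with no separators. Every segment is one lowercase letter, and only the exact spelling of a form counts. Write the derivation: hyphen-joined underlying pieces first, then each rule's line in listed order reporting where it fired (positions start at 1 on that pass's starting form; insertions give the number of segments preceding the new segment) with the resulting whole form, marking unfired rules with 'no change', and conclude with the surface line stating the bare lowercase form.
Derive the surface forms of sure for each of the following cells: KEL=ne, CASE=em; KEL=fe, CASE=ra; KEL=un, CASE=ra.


cell KEL=ne, CASE=em:
underlying: sure-e-ta
1. 0 -> a / C _ C: no change
2. f -> v, k -> g, p -> b, s -> z, t -> d / V _ V: fires at position(s) 6: sureeda
3. a, e -> 0 / V _: fires at position(s) 5: sureda
surface: sureda

cell KEL=fe, CASE=ra:
underlying: sure-s-us
1. 0 -> a / C _ C: no change
2. f -> v, k -> g, p -> b, s -> z, t -> d / V _ V: fires at position(s) 5: surezus
3. a, e -> 0 / V _: no change
surface: surezus

cell KEL=un, CASE=ra:
underlying: sure-s-s
1. 0 -> a / C _ C: inserts after position(s) 5: suresas
2. f -> v, k -> g, p -> b, s -> z, t -> d / V _ V: fires at position(s) 5: surezas
3. a, e -> 0 / V _: no change
surface: surezas


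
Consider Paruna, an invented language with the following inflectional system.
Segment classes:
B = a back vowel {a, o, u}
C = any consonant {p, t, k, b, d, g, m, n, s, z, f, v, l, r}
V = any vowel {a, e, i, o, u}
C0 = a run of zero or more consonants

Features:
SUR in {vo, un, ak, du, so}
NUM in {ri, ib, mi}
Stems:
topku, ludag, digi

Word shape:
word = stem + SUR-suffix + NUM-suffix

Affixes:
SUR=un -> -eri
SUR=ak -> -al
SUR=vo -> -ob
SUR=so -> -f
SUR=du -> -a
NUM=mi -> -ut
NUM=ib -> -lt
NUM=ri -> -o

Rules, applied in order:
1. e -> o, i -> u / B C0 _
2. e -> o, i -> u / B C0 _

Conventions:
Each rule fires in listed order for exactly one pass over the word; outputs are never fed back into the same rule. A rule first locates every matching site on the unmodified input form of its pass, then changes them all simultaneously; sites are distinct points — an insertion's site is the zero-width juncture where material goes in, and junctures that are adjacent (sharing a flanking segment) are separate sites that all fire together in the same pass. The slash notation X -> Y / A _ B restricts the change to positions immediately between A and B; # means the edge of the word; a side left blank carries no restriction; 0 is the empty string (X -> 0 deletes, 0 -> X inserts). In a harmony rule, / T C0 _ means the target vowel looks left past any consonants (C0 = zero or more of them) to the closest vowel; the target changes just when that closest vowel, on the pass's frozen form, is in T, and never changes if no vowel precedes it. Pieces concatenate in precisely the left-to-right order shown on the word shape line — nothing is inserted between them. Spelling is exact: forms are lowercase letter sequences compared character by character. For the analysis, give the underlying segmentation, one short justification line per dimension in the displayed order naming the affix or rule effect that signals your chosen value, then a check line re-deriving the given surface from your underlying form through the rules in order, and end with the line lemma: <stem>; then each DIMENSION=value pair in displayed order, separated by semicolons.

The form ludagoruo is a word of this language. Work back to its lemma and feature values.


underlying: ludag-eri-o
SUR=un - signalled by the affix -eri
NUM=ri - signalled by the affix -o
check: ludagerio -> ludagorio -> ludagoruo
lemma: ludag; SUR=un; NUM=ri


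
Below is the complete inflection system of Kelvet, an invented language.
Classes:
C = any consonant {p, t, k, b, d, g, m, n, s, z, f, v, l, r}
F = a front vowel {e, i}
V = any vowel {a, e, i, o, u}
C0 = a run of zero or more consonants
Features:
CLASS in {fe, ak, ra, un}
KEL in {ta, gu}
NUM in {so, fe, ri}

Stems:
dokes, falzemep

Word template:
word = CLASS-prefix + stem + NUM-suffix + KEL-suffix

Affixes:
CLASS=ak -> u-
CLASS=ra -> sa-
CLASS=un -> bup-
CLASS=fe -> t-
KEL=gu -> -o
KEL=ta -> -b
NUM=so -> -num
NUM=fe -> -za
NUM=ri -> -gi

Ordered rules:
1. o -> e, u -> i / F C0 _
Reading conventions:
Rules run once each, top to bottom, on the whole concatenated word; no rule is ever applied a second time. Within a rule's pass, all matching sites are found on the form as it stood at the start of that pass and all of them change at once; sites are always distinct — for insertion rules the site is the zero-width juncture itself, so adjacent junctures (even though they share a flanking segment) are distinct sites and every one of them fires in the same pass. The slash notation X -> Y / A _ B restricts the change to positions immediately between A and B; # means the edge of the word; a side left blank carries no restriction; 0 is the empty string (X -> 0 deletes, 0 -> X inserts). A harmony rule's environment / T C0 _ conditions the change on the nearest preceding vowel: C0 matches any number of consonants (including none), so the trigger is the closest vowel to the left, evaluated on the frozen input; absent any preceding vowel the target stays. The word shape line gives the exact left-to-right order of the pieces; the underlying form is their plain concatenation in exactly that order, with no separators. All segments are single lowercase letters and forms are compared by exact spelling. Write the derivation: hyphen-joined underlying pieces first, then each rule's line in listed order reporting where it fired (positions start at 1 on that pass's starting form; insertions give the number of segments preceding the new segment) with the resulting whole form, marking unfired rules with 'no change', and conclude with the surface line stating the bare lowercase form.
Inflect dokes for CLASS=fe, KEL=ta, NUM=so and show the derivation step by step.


underlying: t-dokes-num-b
1. o -> e, u -> i / F C0 _: fires at position(s) 8: tdokesnimb
surface: tdokesnimb


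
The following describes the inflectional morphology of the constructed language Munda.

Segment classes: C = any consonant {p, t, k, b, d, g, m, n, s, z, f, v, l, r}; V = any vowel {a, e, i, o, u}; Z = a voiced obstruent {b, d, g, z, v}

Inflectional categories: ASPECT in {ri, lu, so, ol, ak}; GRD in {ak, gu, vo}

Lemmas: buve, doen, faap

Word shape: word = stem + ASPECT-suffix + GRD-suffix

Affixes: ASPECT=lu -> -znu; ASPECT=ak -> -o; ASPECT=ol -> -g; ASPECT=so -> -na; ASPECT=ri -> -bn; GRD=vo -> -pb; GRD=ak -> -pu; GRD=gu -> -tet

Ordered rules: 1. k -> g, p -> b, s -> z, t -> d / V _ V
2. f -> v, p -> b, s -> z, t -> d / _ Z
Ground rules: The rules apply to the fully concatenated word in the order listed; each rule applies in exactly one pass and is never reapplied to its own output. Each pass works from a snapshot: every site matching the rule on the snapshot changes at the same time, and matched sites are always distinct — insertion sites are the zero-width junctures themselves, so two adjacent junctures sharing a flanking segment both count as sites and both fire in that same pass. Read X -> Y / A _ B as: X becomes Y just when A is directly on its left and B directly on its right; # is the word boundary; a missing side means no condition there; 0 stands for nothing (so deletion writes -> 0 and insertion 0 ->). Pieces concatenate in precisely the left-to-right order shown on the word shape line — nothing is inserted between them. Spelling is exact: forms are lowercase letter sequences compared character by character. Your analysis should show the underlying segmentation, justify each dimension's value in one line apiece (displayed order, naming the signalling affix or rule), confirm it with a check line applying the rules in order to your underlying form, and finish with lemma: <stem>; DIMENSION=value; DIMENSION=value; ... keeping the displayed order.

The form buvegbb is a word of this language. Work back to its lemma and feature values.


underlying: buve-g-pb
ASPECT=ol - signalled by the affix -g
GRD=vo - signalled by the affix -pb
check: buvegpb -> buvegpb -> buvegbb
lemma: buve; ASPECT=ol; GRD=vo


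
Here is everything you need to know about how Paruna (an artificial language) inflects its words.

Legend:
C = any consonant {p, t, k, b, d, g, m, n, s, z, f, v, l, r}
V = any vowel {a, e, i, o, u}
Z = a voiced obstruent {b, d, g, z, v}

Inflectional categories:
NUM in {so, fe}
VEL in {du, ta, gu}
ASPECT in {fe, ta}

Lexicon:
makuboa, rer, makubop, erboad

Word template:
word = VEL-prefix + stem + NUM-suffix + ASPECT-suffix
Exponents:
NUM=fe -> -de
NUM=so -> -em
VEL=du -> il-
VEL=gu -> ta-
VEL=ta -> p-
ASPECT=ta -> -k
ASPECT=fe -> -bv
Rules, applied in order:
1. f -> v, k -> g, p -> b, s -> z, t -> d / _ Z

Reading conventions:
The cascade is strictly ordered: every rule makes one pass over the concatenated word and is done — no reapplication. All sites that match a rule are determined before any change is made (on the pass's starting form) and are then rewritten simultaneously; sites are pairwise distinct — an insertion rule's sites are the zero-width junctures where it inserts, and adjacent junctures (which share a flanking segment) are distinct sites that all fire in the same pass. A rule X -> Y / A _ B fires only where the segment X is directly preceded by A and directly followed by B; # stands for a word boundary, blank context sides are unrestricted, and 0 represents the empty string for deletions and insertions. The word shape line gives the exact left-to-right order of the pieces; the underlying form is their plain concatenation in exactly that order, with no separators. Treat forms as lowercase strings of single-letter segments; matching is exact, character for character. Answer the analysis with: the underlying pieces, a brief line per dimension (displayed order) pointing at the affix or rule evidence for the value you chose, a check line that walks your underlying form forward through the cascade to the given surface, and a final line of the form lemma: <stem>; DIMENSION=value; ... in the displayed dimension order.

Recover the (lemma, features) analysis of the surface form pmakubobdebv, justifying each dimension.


underlying: p-makubop-de-bv
NUM=fe - signalled by the affix -de
VEL=ta - signalled by the affix p-
ASPECT=fe - signalled by the affix -bv
check: pmakubopdebv -> pmakubobdebv
lemma: makubop; NUM=fe; VEL=ta; ASPECT=fe


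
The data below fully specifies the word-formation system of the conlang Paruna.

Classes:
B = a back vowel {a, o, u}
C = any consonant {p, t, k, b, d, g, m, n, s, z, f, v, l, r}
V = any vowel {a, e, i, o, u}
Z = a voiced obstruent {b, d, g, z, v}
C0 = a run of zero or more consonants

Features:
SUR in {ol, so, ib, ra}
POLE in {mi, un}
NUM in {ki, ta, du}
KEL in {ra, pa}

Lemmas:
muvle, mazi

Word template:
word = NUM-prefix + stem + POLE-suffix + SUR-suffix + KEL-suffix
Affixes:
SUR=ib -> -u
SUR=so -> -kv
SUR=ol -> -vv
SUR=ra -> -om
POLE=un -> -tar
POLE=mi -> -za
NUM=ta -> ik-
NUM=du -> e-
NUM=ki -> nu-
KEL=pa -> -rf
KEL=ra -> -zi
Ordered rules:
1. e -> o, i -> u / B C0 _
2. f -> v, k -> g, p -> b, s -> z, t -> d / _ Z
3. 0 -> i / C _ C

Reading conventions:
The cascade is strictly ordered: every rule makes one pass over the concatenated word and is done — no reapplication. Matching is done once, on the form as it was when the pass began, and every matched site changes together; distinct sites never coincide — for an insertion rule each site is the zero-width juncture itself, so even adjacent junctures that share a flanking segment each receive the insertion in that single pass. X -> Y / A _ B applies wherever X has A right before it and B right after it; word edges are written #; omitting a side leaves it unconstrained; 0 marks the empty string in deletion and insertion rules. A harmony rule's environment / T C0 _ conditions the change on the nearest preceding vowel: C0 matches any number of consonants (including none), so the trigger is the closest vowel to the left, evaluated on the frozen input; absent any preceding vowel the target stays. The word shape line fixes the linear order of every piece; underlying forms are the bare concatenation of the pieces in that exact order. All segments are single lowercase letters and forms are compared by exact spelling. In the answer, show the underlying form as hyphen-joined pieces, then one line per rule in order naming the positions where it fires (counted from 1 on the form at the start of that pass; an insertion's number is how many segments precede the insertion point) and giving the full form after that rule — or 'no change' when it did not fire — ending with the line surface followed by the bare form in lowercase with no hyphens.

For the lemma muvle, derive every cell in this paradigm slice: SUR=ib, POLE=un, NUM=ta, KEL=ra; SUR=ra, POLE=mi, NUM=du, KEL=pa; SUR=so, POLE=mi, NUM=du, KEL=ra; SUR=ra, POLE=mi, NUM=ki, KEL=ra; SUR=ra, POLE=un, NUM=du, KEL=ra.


cell SUR=ib, POLE=un, NUM=ta, KEL=ra:
underlying: ik-muvle-tar-u-zi
1. e -> o, i -> u / B C0 _: fires at position(s) 7, 13: ikmuvlotaruzu
2. f -> v, k -> g, p -> b, s -> z, t -> d / _ Z: no change
3. 0 -> i / C _ C: inserts after position(s) 2, 5: ikimuvilotaruzu
surface: ikimuvilotaruzu

cell SUR=ra, POLE=mi, NUM=du, KEL=pa:
underlying: e-muvle-za-om-rf
1. e -> o, i -> u / B C0 _: fires at position(s) 6: emuvlozaomrf
2. f -> v, k -> g, p -> b, s -> z, t -> d / _ Z: no change
3. 0 -> i / C _ C: inserts after position(s) 4, 10, 11: emuvilozaomirif
surface: emuvilozaomirif

cell SUR=so, POLE=mi, NUM=du, KEL=ra:
underlying: e-muvle-za-kv-zi
1. e -> o, i -> u / B C0 _: fires at position(s) 6, 12: emuvlozakvzu
2. f -> v, k -> g, p -> b, s -> z, t -> d / _ Z: fires at position(s) 9: emuvlozagvzu
3. 0 -> i / C _ C: inserts after position(s) 4, 9, 10: emuvilozagivizu
surface: emuvilozagivizu

cell SUR=ra, POLE=mi, NUM=ki, KEL=ra:
underlying: nu-muvle-za-om-zi
1. e -> o, i -> u / B C0 _: fires at position(s) 7, 13: numuvlozaomzu
2. f -> v, k -> g, p -> b, s -> z, t -> d / _ Z: no change
3. 0 -> i / C _ C: inserts after position(s) 5, 11: numuvilozaomizu
surface: numuvilozaomizu

cell SUR=ra, POLE=un, NUM=du, KEL=ra:
underlying: e-muvle-tar-om-zi
1. e -> o, i -> u / B C0 _: fires at position(s) 6, 13: emuvlotaromzu
2. f -> v, k -> g, p -> b, s -> z, t -> d / _ Z: no change
3. 0 -> i / C _ C: inserts after position(s) 4, 11: emuvilotaromizu
surface: emuvilotaromizu


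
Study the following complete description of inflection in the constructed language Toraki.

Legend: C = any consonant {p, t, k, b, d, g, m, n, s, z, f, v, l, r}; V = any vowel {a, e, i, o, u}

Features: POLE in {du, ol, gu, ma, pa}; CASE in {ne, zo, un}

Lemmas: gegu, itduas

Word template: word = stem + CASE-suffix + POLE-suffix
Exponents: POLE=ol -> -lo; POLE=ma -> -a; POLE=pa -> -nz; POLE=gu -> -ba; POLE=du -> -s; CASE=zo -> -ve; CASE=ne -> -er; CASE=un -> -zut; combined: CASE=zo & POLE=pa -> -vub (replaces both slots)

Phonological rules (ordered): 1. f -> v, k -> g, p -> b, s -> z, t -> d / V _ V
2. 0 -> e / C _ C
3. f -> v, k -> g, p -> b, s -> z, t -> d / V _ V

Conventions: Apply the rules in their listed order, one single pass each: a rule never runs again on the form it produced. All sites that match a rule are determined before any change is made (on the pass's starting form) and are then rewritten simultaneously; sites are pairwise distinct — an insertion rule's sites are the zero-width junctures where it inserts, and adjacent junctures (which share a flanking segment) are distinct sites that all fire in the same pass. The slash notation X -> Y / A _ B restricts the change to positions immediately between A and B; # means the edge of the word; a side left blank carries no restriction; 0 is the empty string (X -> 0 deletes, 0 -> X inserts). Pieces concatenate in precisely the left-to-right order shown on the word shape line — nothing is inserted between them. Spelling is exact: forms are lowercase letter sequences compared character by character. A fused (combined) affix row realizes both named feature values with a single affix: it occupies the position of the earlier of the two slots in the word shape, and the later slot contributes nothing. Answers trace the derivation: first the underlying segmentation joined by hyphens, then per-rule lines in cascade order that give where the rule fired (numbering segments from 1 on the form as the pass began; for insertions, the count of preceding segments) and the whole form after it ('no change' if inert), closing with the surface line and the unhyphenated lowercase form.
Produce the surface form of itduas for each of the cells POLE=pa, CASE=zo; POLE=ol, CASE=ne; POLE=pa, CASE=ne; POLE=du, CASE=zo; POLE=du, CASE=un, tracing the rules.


cell POLE=pa, CASE=zo:
underlying: itduas-vub
1. f -> v, k -> g, p -> b, s -> z, t -> d / V _ V: no change
2. 0 -> e / C _ C: inserts after position(s) 2, 6: iteduasevub
3. f -> v, k -> g, p -> b, s -> z, t -> d / V _ V: fires at position(s) 2, 7: ideduazevub
surface: ideduazevub

cell POLE=ol, CASE=ne:
underlying: itduas-er-lo
1. f -> v, k -> g, p -> b, s -> z, t -> d / V _ V: fires at position(s) 6: itduazerlo
2. 0 -> e / C _ C: inserts after position(s) 2, 8: iteduazerelo
3. f -> v, k -> g, p -> b, s -> z, t -> d / V _ V: fires at position(s) 2: ideduazerelo
surface: ideduazerelo

cell POLE=pa, CASE=ne:
underlying: itduas-er-nz
1. f -> v, k -> g, p -> b, s -> z, t -> d / V _ V: fires at position(s) 6: itduazernz
2. 0 -> e / C _ C: inserts after position(s) 2, 8, 9: iteduazerenez
3. f -> v, k -> g, p -> b, s -> z, t -> d / V _ V: fires at position(s) 2: ideduazerenez
surface: ideduazerenez

cell POLE=du, CASE=zo:
underlying: itduas-ve-s
1. f -> v, k -> g, p -> b, s -> z, t -> d / V _ V: no change
2. 0 -> e / C _ C: inserts after position(s) 2, 6: iteduaseves
3. f -> v, k -> g, p -> b, s -> z, t -> d / V _ V: fires at position(s) 2, 7: ideduazeves
surface: ideduazeves

cell POLE=du, CASE=un:
underlying: itduas-zut-s
1. f -> v, k -> g, p -> b, s -> z, t -> d / V _ V: no change
2. 0 -> e / C _ C: inserts after position(s) 2, 6, 9: iteduasezutes
3. f -> v, k -> g, p -> b, s -> z, t -> d / V _ V: fires at position(s) 2, 7, 11: ideduazezudes
surface: ideduazezudes


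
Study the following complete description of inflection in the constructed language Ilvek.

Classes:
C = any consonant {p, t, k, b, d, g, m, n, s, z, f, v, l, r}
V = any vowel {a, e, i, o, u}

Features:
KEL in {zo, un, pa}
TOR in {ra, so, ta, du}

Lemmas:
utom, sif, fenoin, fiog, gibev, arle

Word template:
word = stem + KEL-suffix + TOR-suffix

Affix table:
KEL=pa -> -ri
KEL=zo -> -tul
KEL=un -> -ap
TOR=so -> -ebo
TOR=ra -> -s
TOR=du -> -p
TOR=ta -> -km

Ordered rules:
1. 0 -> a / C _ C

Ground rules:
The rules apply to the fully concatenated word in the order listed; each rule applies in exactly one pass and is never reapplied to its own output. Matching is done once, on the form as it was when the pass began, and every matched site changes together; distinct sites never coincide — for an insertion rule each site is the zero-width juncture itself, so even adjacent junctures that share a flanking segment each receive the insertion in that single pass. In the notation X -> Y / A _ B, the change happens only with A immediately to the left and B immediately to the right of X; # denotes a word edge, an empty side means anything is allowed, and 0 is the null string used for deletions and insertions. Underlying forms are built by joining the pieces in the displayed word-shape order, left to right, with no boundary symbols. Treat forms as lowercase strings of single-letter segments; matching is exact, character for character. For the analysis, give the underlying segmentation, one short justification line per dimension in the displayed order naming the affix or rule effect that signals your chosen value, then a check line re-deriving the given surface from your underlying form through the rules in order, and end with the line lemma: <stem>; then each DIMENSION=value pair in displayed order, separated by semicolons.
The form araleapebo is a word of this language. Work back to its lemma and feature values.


underlying: arle-ap-ebo
KEL=un - signalled by the affix -ap
TOR=so - signalled by the affix -ebo
check: arleapebo -> araleapebo
lemma: arle; KEL=un; TOR=so


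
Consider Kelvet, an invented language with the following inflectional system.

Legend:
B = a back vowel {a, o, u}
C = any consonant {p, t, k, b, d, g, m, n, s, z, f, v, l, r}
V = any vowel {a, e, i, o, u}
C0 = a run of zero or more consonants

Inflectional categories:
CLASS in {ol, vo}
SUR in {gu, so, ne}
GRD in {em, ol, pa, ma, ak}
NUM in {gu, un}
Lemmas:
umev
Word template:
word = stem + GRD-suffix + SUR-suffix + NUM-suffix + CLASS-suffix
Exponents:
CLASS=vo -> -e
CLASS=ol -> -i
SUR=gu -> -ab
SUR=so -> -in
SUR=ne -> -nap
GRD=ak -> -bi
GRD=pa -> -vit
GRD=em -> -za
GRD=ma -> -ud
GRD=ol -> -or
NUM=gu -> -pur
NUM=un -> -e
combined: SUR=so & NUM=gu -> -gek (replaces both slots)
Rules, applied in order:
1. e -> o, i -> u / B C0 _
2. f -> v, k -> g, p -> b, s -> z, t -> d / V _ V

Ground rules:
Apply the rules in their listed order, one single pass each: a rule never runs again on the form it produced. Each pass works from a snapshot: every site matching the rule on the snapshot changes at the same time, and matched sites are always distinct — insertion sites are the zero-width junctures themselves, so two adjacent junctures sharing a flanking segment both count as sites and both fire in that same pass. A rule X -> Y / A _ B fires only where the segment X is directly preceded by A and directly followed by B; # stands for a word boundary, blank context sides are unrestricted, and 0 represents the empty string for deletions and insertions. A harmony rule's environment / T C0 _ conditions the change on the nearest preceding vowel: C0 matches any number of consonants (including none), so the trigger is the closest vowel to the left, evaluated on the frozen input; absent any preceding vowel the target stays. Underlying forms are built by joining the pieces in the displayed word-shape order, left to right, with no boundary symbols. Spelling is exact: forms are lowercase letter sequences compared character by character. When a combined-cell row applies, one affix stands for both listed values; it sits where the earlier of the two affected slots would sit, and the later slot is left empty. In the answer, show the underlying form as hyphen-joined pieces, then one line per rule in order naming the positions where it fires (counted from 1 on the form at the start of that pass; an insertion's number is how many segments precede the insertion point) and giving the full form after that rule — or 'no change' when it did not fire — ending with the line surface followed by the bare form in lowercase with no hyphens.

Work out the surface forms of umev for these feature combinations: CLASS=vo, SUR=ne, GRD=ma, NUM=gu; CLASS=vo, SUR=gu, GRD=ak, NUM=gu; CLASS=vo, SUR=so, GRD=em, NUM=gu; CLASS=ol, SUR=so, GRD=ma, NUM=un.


cell CLASS=vo, SUR=ne, GRD=ma, NUM=gu:
underlying: umev-ud-nap-pur-e
1. e -> o, i -> u / B C0 _: fires at position(s) 3, 13: umovudnappuro
2. f -> v, k -> g, p -> b, s -> z, t -> d / V _ V: no change
surface: umovudnappuro

cell CLASS=vo, SUR=gu, GRD=ak, NUM=gu:
underlying: umev-bi-ab-pur-e
1. e -> o, i -> u / B C0 _: fires at position(s) 3, 12: umovbiabpuro
2. f -> v, k -> g, p -> b, s -> z, t -> d / V _ V: no change
surface: umovbiabpuro

cell CLASS=vo, SUR=so, GRD=em, NUM=gu:
underlying: umev-za-gek-e
1. e -> o, i -> u / B C0 _: fires at position(s) 3, 8: umovzagoke
2. f -> v, k -> g, p -> b, s -> z, t -> d / V _ V: fires at position(s) 9: umovzagoge
surface: umovzagoge

cell CLASS=ol, SUR=so, GRD=ma, NUM=un:
underlying: umev-ud-in-e-i
1. e -> o, i -> u / B C0 _: fires at position(s) 3, 7: umovudunei
2. f -> v, k -> g, p -> b, s -> z, t -> d / V _ V: no change
surface: umovudunei


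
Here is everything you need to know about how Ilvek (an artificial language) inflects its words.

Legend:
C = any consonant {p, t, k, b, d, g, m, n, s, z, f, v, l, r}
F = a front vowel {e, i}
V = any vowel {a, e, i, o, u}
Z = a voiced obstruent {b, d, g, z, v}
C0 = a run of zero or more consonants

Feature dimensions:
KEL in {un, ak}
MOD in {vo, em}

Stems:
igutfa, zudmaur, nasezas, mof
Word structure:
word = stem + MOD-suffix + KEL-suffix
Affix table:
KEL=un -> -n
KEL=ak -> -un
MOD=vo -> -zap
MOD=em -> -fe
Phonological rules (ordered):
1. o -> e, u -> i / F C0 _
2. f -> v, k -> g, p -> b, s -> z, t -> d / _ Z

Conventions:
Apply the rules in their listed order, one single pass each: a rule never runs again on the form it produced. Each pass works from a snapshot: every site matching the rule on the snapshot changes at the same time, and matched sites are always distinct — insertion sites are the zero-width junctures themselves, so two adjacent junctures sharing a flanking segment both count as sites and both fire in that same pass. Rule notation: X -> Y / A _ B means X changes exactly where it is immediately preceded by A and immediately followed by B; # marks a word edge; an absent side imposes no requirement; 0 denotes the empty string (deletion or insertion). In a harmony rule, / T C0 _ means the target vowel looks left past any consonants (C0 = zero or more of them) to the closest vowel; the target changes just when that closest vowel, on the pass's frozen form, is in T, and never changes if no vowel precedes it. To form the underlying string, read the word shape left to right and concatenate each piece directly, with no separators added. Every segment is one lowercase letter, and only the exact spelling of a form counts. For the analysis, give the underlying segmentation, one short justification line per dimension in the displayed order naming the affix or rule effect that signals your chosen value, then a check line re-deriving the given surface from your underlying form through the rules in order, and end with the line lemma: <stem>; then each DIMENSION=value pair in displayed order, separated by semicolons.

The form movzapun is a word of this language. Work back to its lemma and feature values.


underlying: mof-zap-un
KEL=ak - signalled by the affix -un
MOD=vo - signalled by the affix -zap
check: mofzapun -> mofzapun -> movzapun
lemma: mof; KEL=ak; MOD=vo
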